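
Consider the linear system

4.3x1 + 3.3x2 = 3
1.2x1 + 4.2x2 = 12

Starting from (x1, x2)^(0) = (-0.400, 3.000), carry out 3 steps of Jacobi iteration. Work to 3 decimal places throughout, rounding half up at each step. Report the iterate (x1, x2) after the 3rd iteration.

Iteration 1:
  x1 = (3 - (3.3)·3.000) / (4.3) = -1.605
  x2 = (12 - (1.2)·-0.400) / (4.2) = 2.971
Iteration 2:
  x1 = (3 - (3.3)·2.971) / (4.3) = -1.582
  x2 = (12 - (1.2)·-1.605) / (4.2) = 3.316
Iteration 3:
  x1 = (3 - (3.3)·3.316) / (4.3) = -1.847
  x2 = (12 - (1.2)·-1.582) / (4.2) = 3.309

(-1.847, 3.309)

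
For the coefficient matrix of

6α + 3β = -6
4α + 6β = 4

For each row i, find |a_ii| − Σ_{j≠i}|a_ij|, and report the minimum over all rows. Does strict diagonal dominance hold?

2

row 1: |6| − (3) = 3
row 2: |6| − (4) = 2
minimum over rows = 2 → strictly diagonally dominant (convergence guaranteed)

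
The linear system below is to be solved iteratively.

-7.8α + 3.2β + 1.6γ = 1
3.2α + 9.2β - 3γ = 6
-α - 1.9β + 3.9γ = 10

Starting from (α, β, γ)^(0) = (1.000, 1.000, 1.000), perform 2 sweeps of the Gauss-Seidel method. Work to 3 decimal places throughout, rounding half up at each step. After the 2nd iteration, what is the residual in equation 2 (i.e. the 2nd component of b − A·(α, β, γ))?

Iteration 1:
  α = (1 - (3.2)·1.000 - (1.6)·1.000) / (-7.8) = 0.487
  β = (6 - (3.2)·0.487 - (-3)·1.000) / (9.2) = 0.809
  γ = (10 - (-1)·0.487 - (-1.9)·0.809) / (3.9) = 3.083
Iteration 2:
  α = (1 - (3.2)·0.809 - (1.6)·3.083) / (-7.8) = 0.836
  β = (6 - (3.2)·0.836 - (-3)·3.083) / (9.2) = 1.367
  γ = (10 - (-1)·0.836 - (-1.9)·1.367) / (3.9) = 3.444
Residual b − A·x = (-2.364, 1.080, 0.002)

1.080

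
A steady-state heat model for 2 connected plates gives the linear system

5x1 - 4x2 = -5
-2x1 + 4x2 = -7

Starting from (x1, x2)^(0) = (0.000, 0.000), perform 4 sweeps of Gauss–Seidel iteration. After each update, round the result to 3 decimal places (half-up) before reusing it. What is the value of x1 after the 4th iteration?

-3.808

Iteration 1:
  x1 = (-5 - (-4)·0.000) / (5) = -1.000
  x2 = (-7 - (-2)·-1.000) / (4) = -2.250
Iteration 2:
  x1 = (-5 - (-4)·-2.250) / (5) = -2.800
  x2 = (-7 - (-2)·-2.800) / (4) = -3.150
Iteration 3:
  x1 = (-5 - (-4)·-3.150) / (5) = -3.520
  x2 = (-7 - (-2)·-3.520) / (4) = -3.510
Iteration 4:
  x1 = (-5 - (-4)·-3.510) / (5) = -3.808
  x2 = (-7 - (-2)·-3.808) / (4) = -3.654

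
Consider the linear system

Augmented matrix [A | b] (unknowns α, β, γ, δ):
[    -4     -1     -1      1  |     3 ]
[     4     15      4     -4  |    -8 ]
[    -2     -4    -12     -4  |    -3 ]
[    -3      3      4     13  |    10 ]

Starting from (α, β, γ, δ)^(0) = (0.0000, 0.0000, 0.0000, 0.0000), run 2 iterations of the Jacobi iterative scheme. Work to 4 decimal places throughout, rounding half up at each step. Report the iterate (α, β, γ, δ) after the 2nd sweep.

Iteration 1:
  α = (3 - (-1)·0.0000 - (-1)·0.0000 - (1)·0.0000) / (-4) = -0.7500
  β = (-8 - (4)·0.0000 - (4)·0.0000 - (-4)·0.0000) / (15) = -0.5333
  γ = (-3 - (-2)·0.0000 - (-4)·0.0000 - (-4)·0.0000) / (-12) = 0.2500
  δ = (10 - (-3)·0.0000 - (3)·0.0000 - (4)·0.0000) / (13) = 0.7692
Iteration 2:
  α = (3 - (-1)·-0.5333 - (-1)·0.2500 - (1)·0.7692) / (-4) = -0.4869
  β = (-8 - (4)·-0.7500 - (4)·0.2500 - (-4)·0.7692) / (15) = -0.1949
  γ = (-3 - (-2)·-0.7500 - (-4)·-0.5333 - (-4)·0.7692) / (-12) = 0.2964
  δ = (10 - (-3)·-0.7500 - (3)·-0.5333 - (4)·0.2500) / (13) = 0.6423

(-0.4869, -0.1949, 0.2964, 0.6423)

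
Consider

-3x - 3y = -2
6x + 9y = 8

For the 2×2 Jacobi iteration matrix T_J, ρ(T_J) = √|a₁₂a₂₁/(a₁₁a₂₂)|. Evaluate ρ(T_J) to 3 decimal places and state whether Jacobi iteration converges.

0.816

a₁₂a₂₁/(a₁₁a₂₂) = (-3)·(6) / ((-3)·(9)) = 0.666667
ρ = √|0.666667| = √0.666667 = 0.816
ρ < 1, so Jacobi converges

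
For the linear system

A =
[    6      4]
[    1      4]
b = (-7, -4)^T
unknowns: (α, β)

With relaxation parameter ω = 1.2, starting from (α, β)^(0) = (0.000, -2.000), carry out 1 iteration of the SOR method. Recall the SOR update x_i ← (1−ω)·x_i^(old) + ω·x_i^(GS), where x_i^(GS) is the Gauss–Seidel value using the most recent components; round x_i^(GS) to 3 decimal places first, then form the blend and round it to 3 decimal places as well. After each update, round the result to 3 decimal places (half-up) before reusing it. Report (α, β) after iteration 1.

(0.200, -0.860)

Iteration 1:
  α: GS value = (-7 - (4)·-2.000) / (6) = 0.167;  α ← (1−ω)·0.000 + ω·0.167 = 0.200
  β: GS value = (-4 - (1)·0.200) / (4) = -1.050;  β ← (1−ω)·-2.000 + ω·-1.050 = -0.860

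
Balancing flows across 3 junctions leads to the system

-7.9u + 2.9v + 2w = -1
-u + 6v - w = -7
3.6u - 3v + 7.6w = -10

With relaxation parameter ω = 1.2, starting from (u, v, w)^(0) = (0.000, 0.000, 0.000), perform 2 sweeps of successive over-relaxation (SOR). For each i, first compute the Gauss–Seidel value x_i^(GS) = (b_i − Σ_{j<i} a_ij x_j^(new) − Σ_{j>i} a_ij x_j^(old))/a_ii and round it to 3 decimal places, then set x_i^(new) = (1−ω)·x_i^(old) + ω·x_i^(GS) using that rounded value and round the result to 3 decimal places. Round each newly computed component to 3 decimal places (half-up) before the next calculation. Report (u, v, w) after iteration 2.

(-1.185, -1.826, -1.307)

Iteration 1:
  u: GS value = (-1 - (2.9)·0.000 - (2)·0.000) / (-7.9) = 0.127;  u ← (1−ω)·0.000 + ω·0.127 = 0.152
  v: GS value = (-7 - (-1)·0.152 - (-1)·0.000) / (6) = -1.141;  v ← (1−ω)·0.000 + ω·-1.141 = -1.369
  w: GS value = (-10 - (3.6)·0.152 - (-3)·-1.369) / (7.6) = -1.928;  w ← (1−ω)·0.000 + ω·-1.928 = -2.314
Iteration 2:
  u: GS value = (-1 - (2.9)·-1.369 - (2)·-2.314) / (-7.9) = -0.962;  u ← (1−ω)·0.152 + ω·-0.962 = -1.185
  v: GS value = (-7 - (-1)·-1.185 - (-1)·-2.314) / (6) = -1.750;  v ← (1−ω)·-1.369 + ω·-1.750 = -1.826
  w: GS value = (-10 - (3.6)·-1.185 - (-3)·-1.826) / (7.6) = -1.475;  w ← (1−ω)·-2.314 + ω·-1.475 = -1.307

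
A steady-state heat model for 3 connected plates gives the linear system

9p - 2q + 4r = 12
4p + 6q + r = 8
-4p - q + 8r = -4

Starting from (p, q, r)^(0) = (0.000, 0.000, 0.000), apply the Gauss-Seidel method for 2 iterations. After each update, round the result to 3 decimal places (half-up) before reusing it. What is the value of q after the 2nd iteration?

0.407

Iteration 1:
  p = (12 - (-2)·0.000 - (4)·0.000) / (9) = 1.333
  q = (8 - (4)·1.333 - (1)·0.000) / (6) = 0.445
  r = (-4 - (-4)·1.333 - (-1)·0.445) / (8) = 0.222
Iteration 2:
  p = (12 - (-2)·0.445 - (4)·0.222) / (9) = 1.334
  q = (8 - (4)·1.334 - (1)·0.222) / (6) = 0.407
  r = (-4 - (-4)·1.334 - (-1)·0.407) / (8) = 0.218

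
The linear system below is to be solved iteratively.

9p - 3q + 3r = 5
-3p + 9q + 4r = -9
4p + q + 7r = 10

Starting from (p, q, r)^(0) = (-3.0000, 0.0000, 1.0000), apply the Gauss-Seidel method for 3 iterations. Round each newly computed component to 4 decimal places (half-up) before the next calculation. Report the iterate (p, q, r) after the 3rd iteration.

Iteration 1:
  p = (5 - (-3)·0.0000 - (3)·1.0000) / (9) = 0.2222
  q = (-9 - (-3)·0.2222 - (4)·1.0000) / (9) = -1.3704
  r = (10 - (4)·0.2222 - (1)·-1.3704) / (7) = 1.4974
Iteration 2:
  p = (5 - (-3)·-1.3704 - (3)·1.4974) / (9) = -0.4004
  q = (-9 - (-3)·-0.4004 - (4)·1.4974) / (9) = -1.7990
  r = (10 - (4)·-0.4004 - (1)·-1.7990) / (7) = 1.9144
Iteration 3:
  p = (5 - (-3)·-1.7990 - (3)·1.9144) / (9) = -0.6822
  q = (-9 - (-3)·-0.6822 - (4)·1.9144) / (9) = -2.0782
  r = (10 - (4)·-0.6822 - (1)·-2.0782) / (7) = 2.1153

(-0.6822, -2.0782, 2.1153)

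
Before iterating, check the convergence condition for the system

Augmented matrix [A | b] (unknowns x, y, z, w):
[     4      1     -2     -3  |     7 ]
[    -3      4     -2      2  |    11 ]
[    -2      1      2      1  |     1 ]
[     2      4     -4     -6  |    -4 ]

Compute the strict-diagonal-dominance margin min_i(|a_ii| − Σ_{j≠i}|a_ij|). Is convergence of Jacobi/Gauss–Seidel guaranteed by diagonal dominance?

row 1: |4| − (1+2+3) = -2
row 2: |4| − (3+2+2) = -3
row 3: |2| − (2+1+1) = -2
row 4: |-6| − (2+4+4) = -4
minimum over rows = -4 → not strictly diagonally dominant

-4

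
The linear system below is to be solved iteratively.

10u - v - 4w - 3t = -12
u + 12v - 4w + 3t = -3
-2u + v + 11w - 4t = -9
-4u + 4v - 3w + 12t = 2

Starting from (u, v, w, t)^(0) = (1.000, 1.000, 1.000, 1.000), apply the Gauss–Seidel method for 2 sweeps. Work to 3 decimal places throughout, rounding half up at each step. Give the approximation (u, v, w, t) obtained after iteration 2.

Iteration 1:
  u = (-12 - (-1)·1.000 - (-4)·1.000 - (-3)·1.000) / (10) = -0.400
  v = (-3 - (1)·-0.400 - (-4)·1.000 - (3)·1.000) / (12) = -0.133
  w = (-9 - (-2)·-0.400 - (1)·-0.133 - (-4)·1.000) / (11) = -0.515
  t = (2 - (-4)·-0.400 - (4)·-0.133 - (-3)·-0.515) / (12) = -0.051
Iteration 2:
  u = (-12 - (-1)·-0.133 - (-4)·-0.515 - (-3)·-0.051) / (10) = -1.435
  v = (-3 - (1)·-1.435 - (-4)·-0.515 - (3)·-0.051) / (12) = -0.289
  w = (-9 - (-2)·-1.435 - (1)·-0.289 - (-4)·-0.051) / (11) = -1.071
  t = (2 - (-4)·-1.435 - (4)·-0.289 - (-3)·-1.071) / (12) = -0.483

(-1.435, -0.289, -1.071, -0.483)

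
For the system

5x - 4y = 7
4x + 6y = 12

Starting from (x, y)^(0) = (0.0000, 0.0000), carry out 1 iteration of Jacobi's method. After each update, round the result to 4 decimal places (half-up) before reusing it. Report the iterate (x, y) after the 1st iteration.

Iteration 1:
  x = (7 - (-4)·0.0000) / (5) = 1.4000
  y = (12 - (4)·0.0000) / (6) = 2.0000

(1.4000, 2.0000)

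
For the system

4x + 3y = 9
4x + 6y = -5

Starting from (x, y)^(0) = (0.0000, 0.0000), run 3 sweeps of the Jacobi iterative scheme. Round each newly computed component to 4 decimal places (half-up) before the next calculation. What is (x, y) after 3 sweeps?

(4.0000, -2.7500)

Iteration 1:
  x = (9 - (3)·0.0000) / (4) = 2.2500
  y = (-5 - (4)·0.0000) / (6) = -0.8333
Iteration 2:
  x = (9 - (3)·-0.8333) / (4) = 2.8750
  y = (-5 - (4)·2.2500) / (6) = -2.3333
Iteration 3:
  x = (9 - (3)·-2.3333) / (4) = 4.0000
  y = (-5 - (4)·2.8750) / (6) = -2.7500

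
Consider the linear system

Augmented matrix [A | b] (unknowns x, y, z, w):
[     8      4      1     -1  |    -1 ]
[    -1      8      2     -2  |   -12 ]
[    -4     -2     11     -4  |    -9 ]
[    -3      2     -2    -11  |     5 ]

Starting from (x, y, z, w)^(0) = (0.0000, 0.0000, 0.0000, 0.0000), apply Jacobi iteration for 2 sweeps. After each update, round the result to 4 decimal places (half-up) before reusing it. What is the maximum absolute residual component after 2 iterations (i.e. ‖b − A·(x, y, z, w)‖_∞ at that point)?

2.9726

Iteration 1:
  x = (-1 - (4)·0.0000 - (1)·0.0000 - (-1)·0.0000) / (8) = -0.1250
  y = (-12 - (-1)·0.0000 - (2)·0.0000 - (-2)·0.0000) / (8) = -1.5000
  z = (-9 - (-4)·0.0000 - (-2)·0.0000 - (-4)·0.0000) / (11) = -0.8182
  w = (5 - (-3)·0.0000 - (2)·0.0000 - (-2)·0.0000) / (-11) = -0.4545
Iteration 2:
  x = (-1 - (4)·-1.5000 - (1)·-0.8182 - (-1)·-0.4545) / (8) = 0.6705
  y = (-12 - (-1)·-0.1250 - (2)·-0.8182 - (-2)·-0.4545) / (8) = -1.4247
  z = (-9 - (-4)·-0.1250 - (-2)·-1.5000 - (-4)·-0.4545) / (11) = -1.3016
  w = (5 - (-3)·-0.1250 - (2)·-1.5000 - (-2)·-0.8182) / (-11) = -0.5444
Residual b − A·x = (0.0920, 1.5825, 2.9726, 1.2693); ∞-norm = 2.9726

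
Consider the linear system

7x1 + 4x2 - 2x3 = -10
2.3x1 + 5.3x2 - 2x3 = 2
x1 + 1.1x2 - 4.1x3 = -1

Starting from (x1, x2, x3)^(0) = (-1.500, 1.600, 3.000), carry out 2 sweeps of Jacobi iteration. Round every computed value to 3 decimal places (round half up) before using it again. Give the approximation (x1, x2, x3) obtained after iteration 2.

(-2.575, 1.138, 0.461)

Iteration 1:
  x1 = (-10 - (4)·1.600 - (-2)·3.000) / (7) = -1.486
  x2 = (2 - (2.3)·-1.500 - (-2)·3.000) / (5.3) = 2.160
  x3 = (-1 - (1)·-1.500 - (1.1)·1.600) / (-4.1) = 0.307
Iteration 2:
  x1 = (-10 - (4)·2.160 - (-2)·0.307) / (7) = -2.575
  x2 = (2 - (2.3)·-1.486 - (-2)·0.307) / (5.3) = 1.138
  x3 = (-1 - (1)·-1.486 - (1.1)·2.160) / (-4.1) = 0.461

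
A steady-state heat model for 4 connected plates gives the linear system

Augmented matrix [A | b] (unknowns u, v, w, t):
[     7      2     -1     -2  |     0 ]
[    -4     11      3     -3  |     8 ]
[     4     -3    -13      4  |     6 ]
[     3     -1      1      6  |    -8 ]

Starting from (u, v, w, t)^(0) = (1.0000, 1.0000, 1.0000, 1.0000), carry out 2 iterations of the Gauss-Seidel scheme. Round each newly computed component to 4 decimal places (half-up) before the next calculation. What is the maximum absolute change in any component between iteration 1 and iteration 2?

0.7956

Iteration 1:
  u = (0 - (2)·1.0000 - (-1)·1.0000 - (-2)·1.0000) / (7) = 0.1429
  v = (8 - (-4)·0.1429 - (3)·1.0000 - (-3)·1.0000) / (11) = 0.7792
  w = (6 - (4)·0.1429 - (-3)·0.7792 - (4)·1.0000) / (-13) = -0.2897
  t = (-8 - (3)·0.1429 - (-1)·0.7792 - (1)·-0.2897) / (6) = -1.2266
Iteration 2:
  u = (0 - (2)·0.7792 - (-1)·-0.2897 - (-2)·-1.2266) / (7) = -0.6145
  v = (8 - (-4)·-0.6145 - (3)·-0.2897 - (-3)·-1.2266) / (11) = 0.2483
  w = (6 - (4)·-0.6145 - (-3)·0.2483 - (4)·-1.2266) / (-13) = -1.0853
  t = (-8 - (3)·-0.6145 - (-1)·0.2483 - (1)·-1.0853) / (6) = -0.8038
Change: (-0.7574, -0.5309, -0.7956, 0.4228) → max |·| = 0.7956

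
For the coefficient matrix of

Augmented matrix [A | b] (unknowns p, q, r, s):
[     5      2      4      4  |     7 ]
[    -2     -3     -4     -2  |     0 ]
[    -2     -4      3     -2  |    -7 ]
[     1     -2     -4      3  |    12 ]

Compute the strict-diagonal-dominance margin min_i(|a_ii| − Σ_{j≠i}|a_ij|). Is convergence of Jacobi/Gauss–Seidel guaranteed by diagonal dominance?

row 1: |5| − (2+4+4) = -5
row 2: |-3| − (2+4+2) = -5
row 3: |3| − (2+4+2) = -5
row 4: |3| − (1+2+4) = -4
minimum over rows = -5 → not strictly diagonally dominant

-5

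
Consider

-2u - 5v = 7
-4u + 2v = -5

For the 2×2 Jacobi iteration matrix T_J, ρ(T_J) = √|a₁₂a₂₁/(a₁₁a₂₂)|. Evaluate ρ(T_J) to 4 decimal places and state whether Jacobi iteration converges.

2.2361

a₁₂a₂₁/(a₁₁a₂₂) = (-5)·(-4) / ((-2)·(2)) = -5.000000
ρ = √|-5.000000| = √5.000000 = 2.2361
ρ > 1, so Jacobi diverges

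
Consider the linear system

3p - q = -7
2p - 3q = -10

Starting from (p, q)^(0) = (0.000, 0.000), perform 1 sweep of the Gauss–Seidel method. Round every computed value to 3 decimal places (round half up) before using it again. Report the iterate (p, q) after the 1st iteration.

(-2.333, 1.778)

Iteration 1:
  p = (-7 - (-1)·0.000) / (3) = -2.333
  q = (-10 - (2)·-2.333) / (-3) = 1.778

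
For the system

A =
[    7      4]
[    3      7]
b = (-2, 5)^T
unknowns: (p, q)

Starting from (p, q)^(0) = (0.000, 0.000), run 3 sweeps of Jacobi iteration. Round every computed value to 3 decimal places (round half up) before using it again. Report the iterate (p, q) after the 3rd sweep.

(-0.764, 1.012)

Iteration 1:
  p = (-2 - (4)·0.000) / (7) = -0.286
  q = (5 - (3)·0.000) / (7) = 0.714
Iteration 2:
  p = (-2 - (4)·0.714) / (7) = -0.694
  q = (5 - (3)·-0.286) / (7) = 0.837
Iteration 3:
  p = (-2 - (4)·0.837) / (7) = -0.764
  q = (5 - (3)·-0.694) / (7) = 1.012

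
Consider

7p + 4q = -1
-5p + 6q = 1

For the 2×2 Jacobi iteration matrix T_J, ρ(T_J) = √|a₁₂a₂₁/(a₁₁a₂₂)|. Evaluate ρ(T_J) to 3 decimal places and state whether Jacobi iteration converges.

a₁₂a₂₁/(a₁₁a₂₂) = (4)·(-5) / ((7)·(6)) = -0.476190
ρ = √|-0.476190| = √0.476190 = 0.690
ρ < 1, so Jacobi converges

0.690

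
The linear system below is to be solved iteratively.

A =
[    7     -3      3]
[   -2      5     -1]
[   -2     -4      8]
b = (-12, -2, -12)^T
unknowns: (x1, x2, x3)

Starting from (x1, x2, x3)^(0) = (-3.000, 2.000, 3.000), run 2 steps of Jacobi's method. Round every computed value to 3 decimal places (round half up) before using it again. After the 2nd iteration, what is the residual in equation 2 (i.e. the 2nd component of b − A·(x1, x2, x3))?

Iteration 1:
  x1 = (-12 - (-3)·2.000 - (3)·3.000) / (7) = -2.143
  x2 = (-2 - (-2)·-3.000 - (-1)·3.000) / (5) = -1.000
  x3 = (-12 - (-2)·-3.000 - (-4)·2.000) / (8) = -1.250
Iteration 2:
  x1 = (-12 - (-3)·-1.000 - (3)·-1.250) / (7) = -1.607
  x2 = (-2 - (-2)·-2.143 - (-1)·-1.250) / (5) = -1.507
  x3 = (-12 - (-2)·-2.143 - (-4)·-1.000) / (8) = -2.536
Residual b − A·x = (2.336, -0.215, -0.954)

-0.215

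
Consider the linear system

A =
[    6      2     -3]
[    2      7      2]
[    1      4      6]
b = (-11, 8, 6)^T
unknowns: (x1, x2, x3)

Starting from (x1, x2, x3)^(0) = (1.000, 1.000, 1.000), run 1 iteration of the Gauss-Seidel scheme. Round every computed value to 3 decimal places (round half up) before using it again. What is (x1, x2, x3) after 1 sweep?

(-1.667, 1.333, 0.389)

Iteration 1:
  x1 = (-11 - (2)·1.000 - (-3)·1.000) / (6) = -1.667
  x2 = (8 - (2)·-1.667 - (2)·1.000) / (7) = 1.333
  x3 = (6 - (1)·-1.667 - (4)·1.333) / (6) = 0.389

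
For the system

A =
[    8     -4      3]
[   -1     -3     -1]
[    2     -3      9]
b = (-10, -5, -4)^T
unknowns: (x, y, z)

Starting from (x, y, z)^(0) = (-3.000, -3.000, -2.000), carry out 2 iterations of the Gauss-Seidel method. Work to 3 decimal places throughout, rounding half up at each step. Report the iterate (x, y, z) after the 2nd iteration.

Iteration 1:
  x = (-10 - (-4)·-3.000 - (3)·-2.000) / (8) = -2.000
  y = (-5 - (-1)·-2.000 - (-1)·-2.000) / (-3) = 3.000
  z = (-4 - (2)·-2.000 - (-3)·3.000) / (9) = 1.000
Iteration 2:
  x = (-10 - (-4)·3.000 - (3)·1.000) / (8) = -0.125
  y = (-5 - (-1)·-0.125 - (-1)·1.000) / (-3) = 1.375
  z = (-4 - (2)·-0.125 - (-3)·1.375) / (9) = 0.042

(-0.125, 1.375, 0.042)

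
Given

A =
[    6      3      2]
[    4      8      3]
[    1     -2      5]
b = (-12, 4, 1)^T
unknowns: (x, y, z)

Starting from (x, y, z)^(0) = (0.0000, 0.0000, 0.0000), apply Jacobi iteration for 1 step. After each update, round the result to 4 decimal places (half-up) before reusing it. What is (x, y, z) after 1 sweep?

(-2.0000, 0.5000, 0.2000)

Iteration 1:
  x = (-12 - (3)·0.0000 - (2)·0.0000) / (6) = -2.0000
  y = (4 - (4)·0.0000 - (3)·0.0000) / (8) = 0.5000
  z = (1 - (1)·0.0000 - (-2)·0.0000) / (5) = 0.2000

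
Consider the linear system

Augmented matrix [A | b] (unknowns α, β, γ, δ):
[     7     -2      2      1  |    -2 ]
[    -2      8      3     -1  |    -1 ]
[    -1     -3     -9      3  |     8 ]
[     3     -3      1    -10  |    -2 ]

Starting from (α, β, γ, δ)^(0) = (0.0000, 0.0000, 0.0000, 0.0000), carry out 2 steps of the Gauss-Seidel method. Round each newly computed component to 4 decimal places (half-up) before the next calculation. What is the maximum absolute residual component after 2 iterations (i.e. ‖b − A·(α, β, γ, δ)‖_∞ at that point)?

0.9674

Iteration 1:
  α = (-2 - (-2)·0.0000 - (2)·0.0000 - (1)·0.0000) / (7) = -0.2857
  β = (-1 - (-2)·-0.2857 - (3)·0.0000 - (-1)·0.0000) / (8) = -0.1964
  γ = (8 - (-1)·-0.2857 - (-3)·-0.1964 - (3)·0.0000) / (-9) = -0.7917
  δ = (-2 - (3)·-0.2857 - (-3)·-0.1964 - (1)·-0.7917) / (-10) = 0.0940
Iteration 2:
  α = (-2 - (-2)·-0.1964 - (2)·-0.7917 - (1)·0.0940) / (7) = -0.1291
  β = (-1 - (-2)·-0.1291 - (3)·-0.7917 - (-1)·0.0940) / (8) = 0.1514
  γ = (8 - (-1)·-0.1291 - (-3)·0.1514 - (3)·0.0940) / (-9) = -0.8937
  δ = (-2 - (3)·-0.1291 - (-3)·0.1514 - (1)·-0.8937) / (-10) = 0.0265
Residual b − A·x = (0.9674, 0.2382, 0.2023, 0.0002); ∞-norm = 0.9674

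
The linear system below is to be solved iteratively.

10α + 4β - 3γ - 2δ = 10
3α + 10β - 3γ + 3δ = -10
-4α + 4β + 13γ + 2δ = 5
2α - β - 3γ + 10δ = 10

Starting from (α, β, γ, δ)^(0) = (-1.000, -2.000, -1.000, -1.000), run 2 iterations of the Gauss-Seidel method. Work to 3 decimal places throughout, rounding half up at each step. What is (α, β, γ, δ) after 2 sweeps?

(2.168, -1.544, 1.371, 0.823)

Iteration 1:
  α = (10 - (4)·-2.000 - (-3)·-1.000 - (-2)·-1.000) / (10) = 1.300
  β = (-10 - (3)·1.300 - (-3)·-1.000 - (3)·-1.000) / (10) = -1.390
  γ = (5 - (-4)·1.300 - (4)·-1.390 - (2)·-1.000) / (13) = 1.366
  δ = (10 - (2)·1.300 - (-1)·-1.390 - (-3)·1.366) / (10) = 1.011
Iteration 2:
  α = (10 - (4)·-1.390 - (-3)·1.366 - (-2)·1.011) / (10) = 2.168
  β = (-10 - (3)·2.168 - (-3)·1.366 - (3)·1.011) / (10) = -1.544
  γ = (5 - (-4)·2.168 - (4)·-1.544 - (2)·1.011) / (13) = 1.371
  δ = (10 - (2)·2.168 - (-1)·-1.544 - (-3)·1.371) / (10) = 0.823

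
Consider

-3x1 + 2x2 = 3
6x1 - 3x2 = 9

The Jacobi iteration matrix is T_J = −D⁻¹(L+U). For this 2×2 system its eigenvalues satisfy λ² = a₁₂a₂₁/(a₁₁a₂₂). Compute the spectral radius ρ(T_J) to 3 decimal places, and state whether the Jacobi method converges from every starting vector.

1.155

a₁₂a₂₁/(a₁₁a₂₂) = (2)·(6) / ((-3)·(-3)) = 1.333333
ρ = √|1.333333| = √1.333333 = 1.155
ρ > 1, so Jacobi diverges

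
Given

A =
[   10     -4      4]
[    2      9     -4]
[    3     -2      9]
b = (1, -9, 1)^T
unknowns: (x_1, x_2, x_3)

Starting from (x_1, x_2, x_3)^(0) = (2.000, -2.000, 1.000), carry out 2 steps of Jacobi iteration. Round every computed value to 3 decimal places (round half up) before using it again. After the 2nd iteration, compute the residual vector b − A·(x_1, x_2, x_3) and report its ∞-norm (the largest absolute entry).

5.824

Iteration 1:
  x_1 = (1 - (-4)·-2.000 - (4)·1.000) / (10) = -1.100
  x_2 = (-9 - (2)·2.000 - (-4)·1.000) / (9) = -1.000
  x_3 = (1 - (3)·2.000 - (-2)·-2.000) / (9) = -1.000
Iteration 2:
  x_1 = (1 - (-4)·-1.000 - (4)·-1.000) / (10) = 0.100
  x_2 = (-9 - (2)·-1.100 - (-4)·-1.000) / (9) = -1.200
  x_3 = (1 - (3)·-1.100 - (-2)·-1.000) / (9) = 0.256
Residual b − A·x = (-5.824, 2.624, -4.004); ∞-norm = 5.824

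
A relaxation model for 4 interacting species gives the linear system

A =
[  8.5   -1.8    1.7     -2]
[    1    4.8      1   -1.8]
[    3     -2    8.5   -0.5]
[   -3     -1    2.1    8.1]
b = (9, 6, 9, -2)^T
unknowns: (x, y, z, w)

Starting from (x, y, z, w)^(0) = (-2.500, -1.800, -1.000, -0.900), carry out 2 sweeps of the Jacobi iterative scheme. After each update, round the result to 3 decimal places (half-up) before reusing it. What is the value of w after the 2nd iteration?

-0.177

Iteration 1:
  x = (9 - (-1.8)·-1.800 - (1.7)·-1.000 - (-2)·-0.900) / (8.5) = 0.666
  y = (6 - (1)·-2.500 - (1)·-1.000 - (-1.8)·-0.900) / (4.8) = 1.642
  z = (9 - (3)·-2.500 - (-2)·-1.800 - (-0.5)·-0.900) / (8.5) = 1.465
  w = (-2 - (-3)·-2.500 - (-1)·-1.800 - (2.1)·-1.000) / (8.1) = -1.136
Iteration 2:
  x = (9 - (-1.8)·1.642 - (1.7)·1.465 - (-2)·-1.136) / (8.5) = 0.846
  y = (6 - (1)·0.666 - (1)·1.465 - (-1.8)·-1.136) / (4.8) = 0.380
  z = (9 - (3)·0.666 - (-2)·1.642 - (-0.5)·-1.136) / (8.5) = 1.143
  w = (-2 - (-3)·0.666 - (-1)·1.642 - (2.1)·1.465) / (8.1) = -0.177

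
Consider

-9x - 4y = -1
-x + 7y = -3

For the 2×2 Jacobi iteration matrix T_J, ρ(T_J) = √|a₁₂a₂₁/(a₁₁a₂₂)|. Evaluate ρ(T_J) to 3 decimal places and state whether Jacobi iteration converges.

0.252

a₁₂a₂₁/(a₁₁a₂₂) = (-4)·(-1) / ((-9)·(7)) = -0.063492
ρ = √|-0.063492| = √0.063492 = 0.252
ρ < 1, so Jacobi converges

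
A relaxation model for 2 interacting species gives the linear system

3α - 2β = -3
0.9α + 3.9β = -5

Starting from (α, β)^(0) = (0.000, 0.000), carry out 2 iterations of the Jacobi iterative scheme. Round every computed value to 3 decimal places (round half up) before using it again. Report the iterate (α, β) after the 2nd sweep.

(-1.855, -1.051)

Iteration 1:
  α = (-3 - (-2)·0.000) / (3) = -1.000
  β = (-5 - (0.9)·0.000) / (3.9) = -1.282
Iteration 2:
  α = (-3 - (-2)·-1.282) / (3) = -1.855
  β = (-5 - (0.9)·-1.000) / (3.9) = -1.051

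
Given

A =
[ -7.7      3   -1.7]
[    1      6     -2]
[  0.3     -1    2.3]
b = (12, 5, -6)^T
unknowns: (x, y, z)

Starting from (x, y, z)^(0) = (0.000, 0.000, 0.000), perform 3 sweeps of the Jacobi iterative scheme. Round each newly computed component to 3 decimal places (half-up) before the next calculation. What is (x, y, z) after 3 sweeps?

(-1.021, 0.262, -2.426)

Iteration 1:
  x = (12 - (3)·0.000 - (-1.7)·0.000) / (-7.7) = -1.558
  y = (5 - (1)·0.000 - (-2)·0.000) / (6) = 0.833
  z = (-6 - (0.3)·0.000 - (-1)·0.000) / (2.3) = -2.609
Iteration 2:
  x = (12 - (3)·0.833 - (-1.7)·-2.609) / (-7.7) = -0.658
  y = (5 - (1)·-1.558 - (-2)·-2.609) / (6) = 0.223
  z = (-6 - (0.3)·-1.558 - (-1)·0.833) / (2.3) = -2.043
Iteration 3:
  x = (12 - (3)·0.223 - (-1.7)·-2.043) / (-7.7) = -1.021
  y = (5 - (1)·-0.658 - (-2)·-2.043) / (6) = 0.262
  z = (-6 - (0.3)·-0.658 - (-1)·0.223) / (2.3) = -2.426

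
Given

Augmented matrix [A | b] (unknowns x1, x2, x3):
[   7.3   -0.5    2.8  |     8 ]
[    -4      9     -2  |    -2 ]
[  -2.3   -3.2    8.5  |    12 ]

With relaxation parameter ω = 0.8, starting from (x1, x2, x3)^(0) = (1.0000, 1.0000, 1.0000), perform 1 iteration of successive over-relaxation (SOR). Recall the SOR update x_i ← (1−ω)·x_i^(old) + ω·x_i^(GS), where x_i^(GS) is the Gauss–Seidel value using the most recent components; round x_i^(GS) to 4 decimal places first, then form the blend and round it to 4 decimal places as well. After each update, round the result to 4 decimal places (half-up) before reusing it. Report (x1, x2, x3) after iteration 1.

(0.8246, 0.4932, 1.6565)

Iteration 1:
  x1: GS value = (8 - (-0.5)·1.0000 - (2.8)·1.0000) / (7.3) = 0.7808;  x1 ← (1−ω)·1.0000 + ω·0.7808 = 0.8246
  x2: GS value = (-2 - (-4)·0.8246 - (-2)·1.0000) / (9) = 0.3665;  x2 ← (1−ω)·1.0000 + ω·0.3665 = 0.4932
  x3: GS value = (12 - (-2.3)·0.8246 - (-3.2)·0.4932) / (8.5) = 1.8206;  x3 ← (1−ω)·1.0000 + ω·1.8206 = 1.6565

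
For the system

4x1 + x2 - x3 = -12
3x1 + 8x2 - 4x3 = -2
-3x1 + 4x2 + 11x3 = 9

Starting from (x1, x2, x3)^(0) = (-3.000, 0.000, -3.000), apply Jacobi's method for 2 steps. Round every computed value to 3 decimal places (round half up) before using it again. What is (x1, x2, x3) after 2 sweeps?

(-2.844, 1.156, 0.023)

Iteration 1:
  x1 = (-12 - (1)·0.000 - (-1)·-3.000) / (4) = -3.750
  x2 = (-2 - (3)·-3.000 - (-4)·-3.000) / (8) = -0.625
  x3 = (9 - (-3)·-3.000 - (4)·0.000) / (11) = 0.000
Iteration 2:
  x1 = (-12 - (1)·-0.625 - (-1)·0.000) / (4) = -2.844
  x2 = (-2 - (3)·-3.750 - (-4)·0.000) / (8) = 1.156
  x3 = (9 - (-3)·-3.750 - (4)·-0.625) / (11) = 0.023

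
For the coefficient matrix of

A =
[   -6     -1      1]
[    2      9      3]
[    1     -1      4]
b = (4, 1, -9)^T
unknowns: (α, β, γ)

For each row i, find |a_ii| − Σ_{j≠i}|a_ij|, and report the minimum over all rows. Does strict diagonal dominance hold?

2

row 1: |-6| − (1+1) = 4
row 2: |9| − (2+3) = 4
row 3: |4| − (1+1) = 2
minimum over rows = 2 → strictly diagonally dominant (convergence guaranteed)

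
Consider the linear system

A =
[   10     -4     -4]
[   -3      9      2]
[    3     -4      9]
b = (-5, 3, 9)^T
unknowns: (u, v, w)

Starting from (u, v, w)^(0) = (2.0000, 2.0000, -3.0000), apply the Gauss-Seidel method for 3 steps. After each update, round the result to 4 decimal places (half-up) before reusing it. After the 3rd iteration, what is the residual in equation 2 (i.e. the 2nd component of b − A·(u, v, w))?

Iteration 1:
  u = (-5 - (-4)·2.0000 - (-4)·-3.0000) / (10) = -0.9000
  v = (3 - (-3)·-0.9000 - (2)·-3.0000) / (9) = 0.7000
  w = (9 - (3)·-0.9000 - (-4)·0.7000) / (9) = 1.6111
Iteration 2:
  u = (-5 - (-4)·0.7000 - (-4)·1.6111) / (10) = 0.4244
  v = (3 - (-3)·0.4244 - (2)·1.6111) / (9) = 0.1168
  w = (9 - (3)·0.4244 - (-4)·0.1168) / (9) = 0.9104
Iteration 3:
  u = (-5 - (-4)·0.1168 - (-4)·0.9104) / (10) = -0.0891
  v = (3 - (-3)·-0.0891 - (2)·0.9104) / (9) = 0.1013
  w = (9 - (3)·-0.0891 - (-4)·0.1013) / (9) = 1.0747
Residual b − A·x = (0.5950, -0.3284, 0.0002)

-0.3284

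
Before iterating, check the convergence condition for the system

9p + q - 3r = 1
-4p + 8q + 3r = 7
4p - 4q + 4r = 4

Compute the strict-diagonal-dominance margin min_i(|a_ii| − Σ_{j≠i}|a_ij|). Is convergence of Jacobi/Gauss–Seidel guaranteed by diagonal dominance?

-4

row 1: |9| − (1+3) = 5
row 2: |8| − (4+3) = 1
row 3: |4| − (4+4) = -4
minimum over rows = -4 → not strictly diagonally dominant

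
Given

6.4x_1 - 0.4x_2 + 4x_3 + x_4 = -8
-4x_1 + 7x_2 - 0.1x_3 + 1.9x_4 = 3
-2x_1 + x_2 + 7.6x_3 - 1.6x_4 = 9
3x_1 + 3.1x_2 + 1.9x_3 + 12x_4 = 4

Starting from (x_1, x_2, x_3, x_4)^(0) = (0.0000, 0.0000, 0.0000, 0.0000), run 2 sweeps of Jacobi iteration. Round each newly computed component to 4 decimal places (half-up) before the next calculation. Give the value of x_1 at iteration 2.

Iteration 1:
  x_1 = (-8 - (-0.4)·0.0000 - (4)·0.0000 - (1)·0.0000) / (6.4) = -1.2500
  x_2 = (3 - (-4)·0.0000 - (-0.1)·0.0000 - (1.9)·0.0000) / (7) = 0.4286
  x_3 = (9 - (-2)·0.0000 - (1)·0.0000 - (-1.6)·0.0000) / (7.6) = 1.1842
  x_4 = (4 - (3)·0.0000 - (3.1)·0.0000 - (1.9)·0.0000) / (12) = 0.3333
Iteration 2:
  x_1 = (-8 - (-0.4)·0.4286 - (4)·1.1842 - (1)·0.3333) / (6.4) = -2.0154
  x_2 = (3 - (-4)·-1.2500 - (-0.1)·1.1842 - (1.9)·0.3333) / (7) = -0.3593
  x_3 = (9 - (-2)·-1.2500 - (1)·0.4286 - (-1.6)·0.3333) / (7.6) = 0.8690
  x_4 = (4 - (3)·-1.2500 - (3.1)·0.4286 - (1.9)·1.1842) / (12) = 0.3476

-2.0154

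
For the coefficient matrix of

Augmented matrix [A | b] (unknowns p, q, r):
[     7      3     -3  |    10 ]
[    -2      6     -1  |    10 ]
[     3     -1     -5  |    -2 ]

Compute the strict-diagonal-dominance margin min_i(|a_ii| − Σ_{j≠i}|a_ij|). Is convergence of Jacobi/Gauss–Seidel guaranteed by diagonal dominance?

1

row 1: |7| − (3+3) = 1
row 2: |6| − (2+1) = 3
row 3: |-5| − (3+1) = 1
minimum over rows = 1 → strictly diagonally dominant (convergence guaranteed)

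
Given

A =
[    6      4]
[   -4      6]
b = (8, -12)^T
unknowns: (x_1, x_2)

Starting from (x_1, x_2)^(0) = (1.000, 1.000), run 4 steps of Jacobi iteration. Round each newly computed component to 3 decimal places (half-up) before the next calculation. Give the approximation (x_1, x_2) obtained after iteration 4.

(1.679, -0.420)

Iteration 1:
  x_1 = (8 - (4)·1.000) / (6) = 0.667
  x_2 = (-12 - (-4)·1.000) / (6) = -1.333
Iteration 2:
  x_1 = (8 - (4)·-1.333) / (6) = 2.222
  x_2 = (-12 - (-4)·0.667) / (6) = -1.555
Iteration 3:
  x_1 = (8 - (4)·-1.555) / (6) = 2.370
  x_2 = (-12 - (-4)·2.222) / (6) = -0.519
Iteration 4:
  x_1 = (8 - (4)·-0.519) / (6) = 1.679
  x_2 = (-12 - (-4)·2.370) / (6) = -0.420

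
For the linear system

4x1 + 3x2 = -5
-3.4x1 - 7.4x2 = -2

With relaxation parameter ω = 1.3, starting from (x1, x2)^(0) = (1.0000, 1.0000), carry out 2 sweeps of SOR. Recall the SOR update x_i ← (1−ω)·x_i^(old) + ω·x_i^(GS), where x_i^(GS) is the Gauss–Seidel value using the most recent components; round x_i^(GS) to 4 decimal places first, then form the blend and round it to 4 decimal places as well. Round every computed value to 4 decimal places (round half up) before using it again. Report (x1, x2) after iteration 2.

Iteration 1:
  x1: GS value = (-5 - (3)·1.0000) / (4) = -2.0000;  x1 ← (1−ω)·1.0000 + ω·-2.0000 = -2.9000
  x2: GS value = (-2 - (-3.4)·-2.9000) / (-7.4) = 1.6027;  x2 ← (1−ω)·1.0000 + ω·1.6027 = 1.7835
Iteration 2:
  x1: GS value = (-5 - (3)·1.7835) / (4) = -2.5876;  x1 ← (1−ω)·-2.9000 + ω·-2.5876 = -2.4939
  x2: GS value = (-2 - (-3.4)·-2.4939) / (-7.4) = 1.4161;  x2 ← (1−ω)·1.7835 + ω·1.4161 = 1.3059

(-2.4939, 1.3059)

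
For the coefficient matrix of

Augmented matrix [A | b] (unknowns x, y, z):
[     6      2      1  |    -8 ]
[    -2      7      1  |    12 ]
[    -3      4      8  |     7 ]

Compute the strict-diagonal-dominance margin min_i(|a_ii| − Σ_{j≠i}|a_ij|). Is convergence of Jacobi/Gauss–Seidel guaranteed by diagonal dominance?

1

row 1: |6| − (2+1) = 3
row 2: |7| − (2+1) = 4
row 3: |8| − (3+4) = 1
minimum over rows = 1 → strictly diagonally dominant (convergence guaranteed)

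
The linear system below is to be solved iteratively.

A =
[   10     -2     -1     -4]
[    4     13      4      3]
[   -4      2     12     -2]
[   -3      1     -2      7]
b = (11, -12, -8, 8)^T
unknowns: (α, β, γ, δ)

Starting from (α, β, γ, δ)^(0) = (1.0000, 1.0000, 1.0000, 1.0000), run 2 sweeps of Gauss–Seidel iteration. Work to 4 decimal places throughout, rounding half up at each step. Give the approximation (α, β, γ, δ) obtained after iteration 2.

(1.6712, -2.1083, 0.6296, 2.3402)

Iteration 1:
  α = (11 - (-2)·1.0000 - (-1)·1.0000 - (-4)·1.0000) / (10) = 1.8000
  β = (-12 - (4)·1.8000 - (4)·1.0000 - (3)·1.0000) / (13) = -2.0154
  γ = (-8 - (-4)·1.8000 - (2)·-2.0154 - (-2)·1.0000) / (12) = 0.4359
  δ = (8 - (-3)·1.8000 - (1)·-2.0154 - (-2)·0.4359) / (7) = 2.3267
Iteration 2:
  α = (11 - (-2)·-2.0154 - (-1)·0.4359 - (-4)·2.3267) / (10) = 1.6712
  β = (-12 - (4)·1.6712 - (4)·0.4359 - (3)·2.3267) / (13) = -2.1083
  γ = (-8 - (-4)·1.6712 - (2)·-2.1083 - (-2)·2.3267) / (12) = 0.6296
  δ = (8 - (-3)·1.6712 - (1)·-2.1083 - (-2)·0.6296) / (7) = 2.3402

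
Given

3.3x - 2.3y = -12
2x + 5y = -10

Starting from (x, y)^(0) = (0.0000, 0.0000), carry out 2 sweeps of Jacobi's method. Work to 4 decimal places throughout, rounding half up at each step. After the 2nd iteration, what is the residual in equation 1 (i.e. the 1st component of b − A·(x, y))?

3.3456

Iteration 1:
  x = (-12 - (-2.3)·0.0000) / (3.3) = -3.6364
  y = (-10 - (2)·0.0000) / (5) = -2.0000
Iteration 2:
  x = (-12 - (-2.3)·-2.0000) / (3.3) = -5.0303
  y = (-10 - (2)·-3.6364) / (5) = -0.5454
Residual b − A·x = (3.3456, 2.7876)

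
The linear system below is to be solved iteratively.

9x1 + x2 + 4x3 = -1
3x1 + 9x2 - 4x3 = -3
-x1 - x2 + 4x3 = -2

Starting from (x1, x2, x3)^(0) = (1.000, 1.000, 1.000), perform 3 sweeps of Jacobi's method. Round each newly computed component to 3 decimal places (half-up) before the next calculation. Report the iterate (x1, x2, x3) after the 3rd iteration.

Iteration 1:
  x1 = (-1 - (1)·1.000 - (4)·1.000) / (9) = -0.667
  x2 = (-3 - (3)·1.000 - (-4)·1.000) / (9) = -0.222
  x3 = (-2 - (-1)·1.000 - (-1)·1.000) / (4) = 0.000
Iteration 2:
  x1 = (-1 - (1)·-0.222 - (4)·0.000) / (9) = -0.086
  x2 = (-3 - (3)·-0.667 - (-4)·0.000) / (9) = -0.111
  x3 = (-2 - (-1)·-0.667 - (-1)·-0.222) / (4) = -0.722
Iteration 3:
  x1 = (-1 - (1)·-0.111 - (4)·-0.722) / (9) = 0.222
  x2 = (-3 - (3)·-0.086 - (-4)·-0.722) / (9) = -0.626
  x3 = (-2 - (-1)·-0.086 - (-1)·-0.111) / (4) = -0.549

(0.222, -0.626, -0.549)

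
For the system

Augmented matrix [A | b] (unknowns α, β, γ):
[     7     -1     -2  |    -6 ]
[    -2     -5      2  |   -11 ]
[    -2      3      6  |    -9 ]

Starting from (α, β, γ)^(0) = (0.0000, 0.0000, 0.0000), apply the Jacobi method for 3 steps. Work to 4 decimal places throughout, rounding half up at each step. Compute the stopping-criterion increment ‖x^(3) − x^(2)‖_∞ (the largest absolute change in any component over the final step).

Iteration 1:
  α = (-6 - (-1)·0.0000 - (-2)·0.0000) / (7) = -0.8571
  β = (-11 - (-2)·0.0000 - (2)·0.0000) / (-5) = 2.2000
  γ = (-9 - (-2)·0.0000 - (3)·0.0000) / (6) = -1.5000
Iteration 2:
  α = (-6 - (-1)·2.2000 - (-2)·-1.5000) / (7) = -0.9714
  β = (-11 - (-2)·-0.8571 - (2)·-1.5000) / (-5) = 1.9428
  γ = (-9 - (-2)·-0.8571 - (3)·2.2000) / (6) = -2.8857
Iteration 3:
  α = (-6 - (-1)·1.9428 - (-2)·-2.8857) / (7) = -1.4041
  β = (-11 - (-2)·-0.9714 - (2)·-2.8857) / (-5) = 1.4343
  γ = (-9 - (-2)·-0.9714 - (3)·1.9428) / (6) = -2.7952
Change: (-0.4327, -0.5085, 0.0905) → max |·| = 0.5085

0.5085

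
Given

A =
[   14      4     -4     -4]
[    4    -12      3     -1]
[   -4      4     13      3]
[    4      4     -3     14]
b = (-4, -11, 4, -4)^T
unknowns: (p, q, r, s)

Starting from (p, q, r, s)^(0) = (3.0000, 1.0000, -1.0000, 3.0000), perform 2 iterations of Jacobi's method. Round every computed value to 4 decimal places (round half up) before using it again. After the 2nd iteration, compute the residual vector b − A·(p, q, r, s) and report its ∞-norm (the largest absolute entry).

Iteration 1:
  p = (-4 - (4)·1.0000 - (-4)·-1.0000 - (-4)·3.0000) / (14) = 0.0000
  q = (-11 - (4)·3.0000 - (3)·-1.0000 - (-1)·3.0000) / (-12) = 1.4167
  r = (4 - (-4)·3.0000 - (4)·1.0000 - (3)·3.0000) / (13) = 0.2308
  s = (-4 - (4)·3.0000 - (4)·1.0000 - (-3)·-1.0000) / (14) = -1.6429
Iteration 2:
  p = (-4 - (4)·1.4167 - (-4)·0.2308 - (-4)·-1.6429) / (14) = -1.0939
  q = (-11 - (4)·0.0000 - (3)·0.2308 - (-1)·-1.6429) / (-12) = 1.1113
  r = (4 - (-4)·0.0000 - (4)·1.4167 - (3)·-1.6429) / (13) = 0.2509
  s = (-4 - (4)·0.0000 - (4)·1.4167 - (-3)·0.2308) / (14) = -0.6410
Residual b − A·x = (5.3090, 5.3175, -6.1595, 5.6571); ∞-norm = 6.1595

6.1595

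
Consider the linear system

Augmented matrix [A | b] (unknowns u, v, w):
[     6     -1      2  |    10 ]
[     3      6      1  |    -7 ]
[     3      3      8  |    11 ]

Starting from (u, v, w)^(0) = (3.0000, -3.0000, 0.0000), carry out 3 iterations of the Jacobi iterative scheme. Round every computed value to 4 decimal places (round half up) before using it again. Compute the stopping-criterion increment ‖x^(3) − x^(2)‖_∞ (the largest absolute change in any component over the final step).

0.1077

Iteration 1:
  u = (10 - (-1)·-3.0000 - (2)·0.0000) / (6) = 1.1667
  v = (-7 - (3)·3.0000 - (1)·0.0000) / (6) = -2.6667
  w = (11 - (3)·3.0000 - (3)·-3.0000) / (8) = 1.3750
Iteration 2:
  u = (10 - (-1)·-2.6667 - (2)·1.3750) / (6) = 0.7639
  v = (-7 - (3)·1.1667 - (1)·1.3750) / (6) = -1.9792
  w = (11 - (3)·1.1667 - (3)·-2.6667) / (8) = 1.9375
Iteration 3:
  u = (10 - (-1)·-1.9792 - (2)·1.9375) / (6) = 0.6910
  v = (-7 - (3)·0.7639 - (1)·1.9375) / (6) = -1.8715
  w = (11 - (3)·0.7639 - (3)·-1.9792) / (8) = 1.8307
Change: (-0.0729, 0.1077, -0.1068) → max |·| = 0.1077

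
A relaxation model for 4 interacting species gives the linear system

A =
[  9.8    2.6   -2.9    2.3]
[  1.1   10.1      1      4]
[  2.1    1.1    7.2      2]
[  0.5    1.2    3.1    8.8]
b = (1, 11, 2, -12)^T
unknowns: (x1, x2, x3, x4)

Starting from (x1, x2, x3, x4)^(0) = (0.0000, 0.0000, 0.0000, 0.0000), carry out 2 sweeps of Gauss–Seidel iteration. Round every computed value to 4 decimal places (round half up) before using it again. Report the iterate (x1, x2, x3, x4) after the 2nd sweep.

(0.2035, 1.6709, 0.3925, -1.7413)

Iteration 1:
  x1 = (1 - (2.6)·0.0000 - (-2.9)·0.0000 - (2.3)·0.0000) / (9.8) = 0.1020
  x2 = (11 - (1.1)·0.1020 - (1)·0.0000 - (4)·0.0000) / (10.1) = 1.0780
  x3 = (2 - (2.1)·0.1020 - (1.1)·1.0780 - (2)·0.0000) / (7.2) = 0.0833
  x4 = (-12 - (0.5)·0.1020 - (1.2)·1.0780 - (3.1)·0.0833) / (8.8) = -1.5458
Iteration 2:
  x1 = (1 - (2.6)·1.0780 - (-2.9)·0.0833 - (2.3)·-1.5458) / (9.8) = 0.2035
  x2 = (11 - (1.1)·0.2035 - (1)·0.0833 - (4)·-1.5458) / (10.1) = 1.6709
  x3 = (2 - (2.1)·0.2035 - (1.1)·1.6709 - (2)·-1.5458) / (7.2) = 0.3925
  x4 = (-12 - (0.5)·0.2035 - (1.2)·1.6709 - (3.1)·0.3925) / (8.8) = -1.7413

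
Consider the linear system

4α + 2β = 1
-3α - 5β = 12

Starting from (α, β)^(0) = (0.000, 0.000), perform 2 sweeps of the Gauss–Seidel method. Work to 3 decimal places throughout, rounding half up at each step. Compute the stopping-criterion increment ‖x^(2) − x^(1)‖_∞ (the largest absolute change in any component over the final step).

1.275

Iteration 1:
  α = (1 - (2)·0.000) / (4) = 0.250
  β = (12 - (-3)·0.250) / (-5) = -2.550
Iteration 2:
  α = (1 - (2)·-2.550) / (4) = 1.525
  β = (12 - (-3)·1.525) / (-5) = -3.315
Change: (1.275, -0.765) → max |·| = 1.275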